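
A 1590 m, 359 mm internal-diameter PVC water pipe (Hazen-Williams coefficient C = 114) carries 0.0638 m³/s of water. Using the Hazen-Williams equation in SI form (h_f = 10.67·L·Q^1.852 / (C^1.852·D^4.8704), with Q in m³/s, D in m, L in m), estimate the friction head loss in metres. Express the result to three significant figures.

h_f = 10.67·1590·0.0638^1.852 / (114^1.852·0.359^4.8704) = 2.364 m

h_f ≈ 2.36 m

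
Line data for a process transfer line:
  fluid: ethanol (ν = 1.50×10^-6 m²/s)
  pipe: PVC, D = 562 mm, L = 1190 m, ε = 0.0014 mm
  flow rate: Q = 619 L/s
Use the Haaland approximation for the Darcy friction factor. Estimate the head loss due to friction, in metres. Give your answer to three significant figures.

V = 4Q/(πD²) = 4·0.619/(π·0.562²) = 2.495 m/s
Re = VD/ν = 2.495·0.562/1.50×10^-6 = 9.35×10^5 → turbulent
ε/D = 0.0014/562 = 2.49×10^-6
Haaland: f = 0.01176
h_f = f(L/D)V²/(2g) = 0.01176·(1190/0.562)·2.495²/(2·9.81) = 7.901 m

h_f ≈ 7.90 m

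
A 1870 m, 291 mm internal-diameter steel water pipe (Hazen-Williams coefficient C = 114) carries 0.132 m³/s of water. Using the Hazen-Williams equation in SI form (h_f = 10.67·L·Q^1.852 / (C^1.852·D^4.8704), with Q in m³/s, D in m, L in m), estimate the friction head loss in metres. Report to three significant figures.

h_f ≈ 29.7 m

h_f = 10.67·1870·0.132^1.852 / (114^1.852·0.291^4.8704) = 29.72 m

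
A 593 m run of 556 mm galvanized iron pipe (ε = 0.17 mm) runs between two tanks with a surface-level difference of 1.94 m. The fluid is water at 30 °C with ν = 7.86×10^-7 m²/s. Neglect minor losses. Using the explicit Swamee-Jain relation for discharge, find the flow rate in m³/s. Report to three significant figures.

Q ≈ 0.366 m³/s

Swamee-Jain (Type II): Q = -0.965·√(gD⁵h_f/L)·ln[ε/(3.7D) + √(3.17ν²L/(gD³h_f))]
√(gD⁵h_f/L) = √(9.81·0.556⁵·1.94/593) = 0.04129
ε/(3.7D) = 8.26×10^-5; √(3.17ν²L/(gD³h_f)) = 1.88×10^-5
Q = -0.965·0.04129·ln(1.015×10^-4) = 0.3664 m³/s
Check: V = 1.51 m/s, Re = 1.07×10^6, f = 0.01576, h_f = 1.95 m ≈ 1.94 m ✓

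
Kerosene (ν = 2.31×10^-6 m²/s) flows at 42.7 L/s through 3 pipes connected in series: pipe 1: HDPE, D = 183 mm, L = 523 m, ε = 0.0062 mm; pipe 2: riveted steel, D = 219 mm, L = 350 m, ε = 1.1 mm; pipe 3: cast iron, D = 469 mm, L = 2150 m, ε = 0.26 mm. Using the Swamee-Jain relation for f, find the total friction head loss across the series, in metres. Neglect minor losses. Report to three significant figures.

H ≈ 10.2 m

Pipe 1: V = 1.623 m/s, Re = 1.29×10^5, ε/D = 3.39×10^-5, f = 0.01720, h_1 = f(L/D)V²/2g = 6.602 m
Pipe 2: V = 1.134 m/s, Re = 1.07×10^5, ε/D = 0.00502, f = 0.03153, h_2 = f(L/D)V²/2g = 3.300 m
Pipe 3: V = 0.2472 m/s, Re = 5.02×10^4, ε/D = 5.54×10^-4, f = 0.02279, h_3 = f(L/D)V²/2g = 0.3253 m
Series → Q common, losses add: H = Σh = 10.23 m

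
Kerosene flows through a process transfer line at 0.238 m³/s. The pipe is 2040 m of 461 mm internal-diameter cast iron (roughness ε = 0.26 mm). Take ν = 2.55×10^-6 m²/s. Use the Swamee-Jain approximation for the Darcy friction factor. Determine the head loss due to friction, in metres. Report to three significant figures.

V = 4Q/(πD²) = 4·0.238/(π·0.461²) = 1.426 m/s
Re = VD/ν = 1.426·0.461/2.55×10^-6 = 2.58×10^5 → turbulent
ε/D = 0.26/461 = 5.64×10^-4
Swamee-Jain: f = 0.01888
h_f = f(L/D)V²/(2g) = 0.01888·(2040/0.461)·1.426²/(2·9.81) = 8.659 m

h_f ≈ 8.66 m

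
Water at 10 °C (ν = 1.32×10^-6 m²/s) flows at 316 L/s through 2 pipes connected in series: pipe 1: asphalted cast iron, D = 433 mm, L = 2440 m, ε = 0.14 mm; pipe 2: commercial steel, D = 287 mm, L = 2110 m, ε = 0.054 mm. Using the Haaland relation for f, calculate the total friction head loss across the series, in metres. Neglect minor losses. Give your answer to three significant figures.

H ≈ 150 m

Pipe 1: V = 2.146 m/s, Re = 7.04×10^5, ε/D = 3.23×10^-4, f = 0.01604, h_1 = f(L/D)V²/2g = 21.22 m
Pipe 2: V = 4.885 m/s, Re = 1.06×10^6, ε/D = 1.88×10^-4, f = 0.01442, h_2 = f(L/D)V²/2g = 128.9 m
Series → Q common, losses add: H = Σh = 150.1 m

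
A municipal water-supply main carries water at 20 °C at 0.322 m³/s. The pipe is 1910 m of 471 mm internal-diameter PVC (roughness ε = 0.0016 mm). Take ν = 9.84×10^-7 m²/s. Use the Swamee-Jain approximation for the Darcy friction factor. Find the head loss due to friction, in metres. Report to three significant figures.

h_f ≈ 8.42 m

V = 4Q/(πD²) = 4·0.322/(π·0.471²) = 1.848 m/s
Re = VD/ν = 1.848·0.471/9.84×10^-7 = 8.85×10^5 → turbulent
ε/D = 0.0016/471 = 3.40×10^-6
Swamee-Jain: f = 0.01193
h_f = f(L/D)V²/(2g) = 0.01193·(1910/0.471)·1.848²/(2·9.81) = 8.421 m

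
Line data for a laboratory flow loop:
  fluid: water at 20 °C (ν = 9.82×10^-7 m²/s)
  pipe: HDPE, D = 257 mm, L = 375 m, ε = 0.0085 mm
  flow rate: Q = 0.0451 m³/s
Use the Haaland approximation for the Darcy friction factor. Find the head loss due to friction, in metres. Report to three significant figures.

V = 4Q/(πD²) = 4·0.0451/(π·0.257²) = 0.8694 m/s
Re = VD/ν = 0.8694·0.257/9.82×10^-7 = 2.28×10^5 → turbulent
ε/D = 0.0085/257 = 3.31×10^-5
Haaland: f = 0.01535
h_f = f(L/D)V²/(2g) = 0.01535·(375/0.257)·0.8694²/(2·9.81) = 0.8629 m

h_f ≈ 0.863 m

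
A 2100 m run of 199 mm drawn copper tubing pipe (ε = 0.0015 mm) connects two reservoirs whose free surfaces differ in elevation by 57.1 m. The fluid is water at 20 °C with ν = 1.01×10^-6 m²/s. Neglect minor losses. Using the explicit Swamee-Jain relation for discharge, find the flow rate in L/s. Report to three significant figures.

Swamee-Jain (Type II): Q = -0.965·√(gD⁵h_f/L)·ln[ε/(3.7D) + √(3.17ν²L/(gD³h_f))]
√(gD⁵h_f/L) = √(9.81·0.199⁵·57.1/2100) = 0.009124
ε/(3.7D) = 2.04×10^-6; √(3.17ν²L/(gD³h_f)) = 3.92×10^-5
Q = -0.965·0.009124·ln(4.126×10^-5) = 0.08889 m³/s
Check: V = 2.86 m/s, Re = 5.63×10^5, f = 0.01295, h_f = 56.9 m ≈ 57.1 m ✓

Q ≈ 88.9 L/s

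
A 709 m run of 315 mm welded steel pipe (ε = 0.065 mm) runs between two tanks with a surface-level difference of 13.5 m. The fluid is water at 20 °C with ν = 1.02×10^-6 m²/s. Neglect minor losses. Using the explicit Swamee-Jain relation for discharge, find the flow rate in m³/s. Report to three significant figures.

Q ≈ 0.219 m³/s

Swamee-Jain (Type II): Q = -0.965·√(gD⁵h_f/L)·ln[ε/(3.7D) + √(3.17ν²L/(gD³h_f))]
√(gD⁵h_f/L) = √(9.81·0.315⁵·13.5/709) = 0.02407
ε/(3.7D) = 5.58×10^-5; √(3.17ν²L/(gD³h_f)) = 2.38×10^-5
Q = -0.965·0.02407·ln(7.954×10^-5) = 0.2192 m³/s
Check: V = 2.81 m/s, Re = 8.69×10^5, f = 0.01496, h_f = 13.6 m ≈ 13.5 m ✓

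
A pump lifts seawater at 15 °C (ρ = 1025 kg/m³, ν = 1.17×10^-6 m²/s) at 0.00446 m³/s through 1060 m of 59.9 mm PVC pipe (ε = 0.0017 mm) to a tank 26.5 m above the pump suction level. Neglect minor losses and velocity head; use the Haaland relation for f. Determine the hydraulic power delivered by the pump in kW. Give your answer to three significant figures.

V = 4Q/(πD²) = 1.583 m/s; Re = 8.10×10^4; ε/D = 2.84×10^-5; f = 0.01873
h_f = f(L/D)V²/2g = 42.32 m
Total head H = z + h_f = 26.5 + 42.32 = 68.82 m
P_hyd = ρgQH = 1025·9.81·0.00446·68.82 = 3.086 kW

P_hyd ≈ 3.09 kW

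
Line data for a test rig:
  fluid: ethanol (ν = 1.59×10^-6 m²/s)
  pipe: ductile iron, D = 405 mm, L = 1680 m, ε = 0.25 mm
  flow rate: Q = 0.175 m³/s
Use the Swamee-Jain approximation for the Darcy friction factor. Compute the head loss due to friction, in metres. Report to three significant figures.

h_f ≈ 7.34 m

V = 4Q/(πD²) = 4·0.175/(π·0.405²) = 1.358 m/s
Re = VD/ν = 1.358·0.405/1.59×10^-6 = 3.46×10^5 → turbulent
ε/D = 0.25/405 = 6.17×10^-4
Swamee-Jain: f = 0.01881
h_f = f(L/D)V²/(2g) = 0.01881·(1680/0.405)·1.358²/(2·9.81) = 7.340 m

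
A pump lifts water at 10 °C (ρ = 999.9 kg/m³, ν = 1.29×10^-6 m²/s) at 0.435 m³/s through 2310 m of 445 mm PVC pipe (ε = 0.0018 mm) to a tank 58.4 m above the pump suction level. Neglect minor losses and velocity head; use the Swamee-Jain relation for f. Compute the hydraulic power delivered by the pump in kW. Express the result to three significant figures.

P_hyd ≈ 353 kW

V = 4Q/(πD²) = 2.797 m/s; Re = 9.65×10^5; ε/D = 4.04×10^-6; f = 0.01178
h_f = f(L/D)V²/2g = 24.37 m
Total head H = z + h_f = 58.4 + 24.37 = 82.77 m
P_hyd = ρgQH = 999.9·9.81·0.435·82.77 = 353.2 kW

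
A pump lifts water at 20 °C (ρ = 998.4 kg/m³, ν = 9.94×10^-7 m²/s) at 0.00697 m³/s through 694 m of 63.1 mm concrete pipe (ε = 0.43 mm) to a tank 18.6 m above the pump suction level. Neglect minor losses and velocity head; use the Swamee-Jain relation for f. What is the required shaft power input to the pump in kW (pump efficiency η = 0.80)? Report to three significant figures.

P_shaft ≈ 9.71 kW

V = 4Q/(πD²) = 2.229 m/s; Re = 1.41×10^5; ε/D = 0.00681; f = 0.03418
h_f = f(L/D)V²/2g = 95.18 m
Total head H = z + h_f = 18.6 + 95.18 = 113.8 m
P_hyd = ρgQH = 998.4·9.81·0.00697·113.8 = 7.768 kW
P_shaft = P_hyd/η = 7.768/0.80 = 9.709 kW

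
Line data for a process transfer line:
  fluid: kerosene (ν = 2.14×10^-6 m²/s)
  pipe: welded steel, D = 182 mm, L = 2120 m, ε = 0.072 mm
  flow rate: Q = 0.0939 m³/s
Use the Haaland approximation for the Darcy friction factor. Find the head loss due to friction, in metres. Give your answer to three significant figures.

h_f ≈ 135 m

V = 4Q/(πD²) = 4·0.0939/(π·0.182²) = 3.609 m/s
Re = VD/ν = 3.609·0.182/2.14×10^-6 = 3.07×10^5 → turbulent
ε/D = 0.072/182 = 3.96×10^-4
Haaland: f = 0.01741
h_f = f(L/D)V²/(2g) = 0.01741·(2120/0.182)·3.609²/(2·9.81) = 134.7 m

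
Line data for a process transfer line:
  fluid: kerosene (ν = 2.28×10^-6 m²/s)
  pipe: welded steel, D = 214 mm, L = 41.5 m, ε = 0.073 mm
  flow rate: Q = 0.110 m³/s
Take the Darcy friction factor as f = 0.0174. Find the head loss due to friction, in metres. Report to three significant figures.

V = 4Q/(πD²) = 4·0.110/(π·0.214²) = 3.058 m/s
h_f = f(L/D)V²/(2g) = 0.01740·(41.5/0.214)·3.058²/(2·9.81) = 1.609 m

h_f ≈ 1.61 m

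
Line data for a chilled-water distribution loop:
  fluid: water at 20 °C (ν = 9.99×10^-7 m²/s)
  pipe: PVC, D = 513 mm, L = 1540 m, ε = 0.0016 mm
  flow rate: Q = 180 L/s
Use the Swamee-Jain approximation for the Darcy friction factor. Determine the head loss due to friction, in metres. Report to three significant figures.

h_f ≈ 1.56 m

V = 4Q/(πD²) = 4·0.180/(π·0.513²) = 0.8709 m/s
Re = VD/ν = 0.8709·0.513/9.99×10^-7 = 4.47×10^5 → turbulent
ε/D = 0.0016/513 = 3.12×10^-6
Swamee-Jain: f = 0.01340
h_f = f(L/D)V²/(2g) = 0.01340·(1540/0.513)·0.8709²/(2·9.81) = 1.555 m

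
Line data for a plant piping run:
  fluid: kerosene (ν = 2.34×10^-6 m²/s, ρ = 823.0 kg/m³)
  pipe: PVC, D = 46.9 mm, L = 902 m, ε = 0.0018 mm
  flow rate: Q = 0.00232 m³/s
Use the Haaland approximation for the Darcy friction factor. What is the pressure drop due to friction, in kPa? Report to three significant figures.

V = 4Q/(πD²) = 4·0.00232/(π·0.0469²) = 1.343 m/s
Re = VD/ν = 1.343·0.0469/2.34×10^-6 = 2.69×10^4 → turbulent
ε/D = 0.0018/46.9 = 3.84×10^-5
Haaland: f = 0.02400
h_f = f(L/D)V²/(2g) = 0.02400·(902/0.0469)·1.343²/(2·9.81) = 42.42 m
Δp = ρg·h_f = 823.0·9.81·42.42 = 342.5 kPa

Δp ≈ 343 kPa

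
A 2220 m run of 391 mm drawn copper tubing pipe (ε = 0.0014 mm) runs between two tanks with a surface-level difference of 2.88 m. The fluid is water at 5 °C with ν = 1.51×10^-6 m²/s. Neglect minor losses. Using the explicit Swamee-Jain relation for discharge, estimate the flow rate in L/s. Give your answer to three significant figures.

Q ≈ 96.0 L/s

Swamee-Jain (Type II): Q = -0.965·√(gD⁵h_f/L)·ln[ε/(3.7D) + √(3.17ν²L/(gD³h_f))]
√(gD⁵h_f/L) = √(9.81·0.391⁵·2.88/2220) = 0.01078
ε/(3.7D) = 9.68×10^-7; √(3.17ν²L/(gD³h_f)) = 9.75×10^-5
Q = -0.965·0.01078·ln(9.844×10^-5) = 0.09602 m³/s
Check: V = 0.800 m/s, Re = 2.07×10^5, f = 0.01546, h_f = 2.86 m ≈ 2.88 m ✓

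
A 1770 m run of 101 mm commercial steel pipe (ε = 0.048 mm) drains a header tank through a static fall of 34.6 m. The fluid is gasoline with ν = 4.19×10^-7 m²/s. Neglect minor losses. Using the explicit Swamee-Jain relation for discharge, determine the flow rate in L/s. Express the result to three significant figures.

Swamee-Jain (Type II): Q = -0.965·√(gD⁵h_f/L)·ln[ε/(3.7D) + √(3.17ν²L/(gD³h_f))]
√(gD⁵h_f/L) = √(9.81·0.101⁵·34.6/1770) = 0.001420
ε/(3.7D) = 1.28×10^-4; √(3.17ν²L/(gD³h_f)) = 5.31×10^-5
Q = -0.965·0.001420·ln(1.815×10^-4) = 0.01180 m³/s
Check: V = 1.47 m/s, Re = 3.55×10^5, f = 0.01797, h_f = 34.8 m ≈ 34.6 m ✓

Q ≈ 11.8 L/s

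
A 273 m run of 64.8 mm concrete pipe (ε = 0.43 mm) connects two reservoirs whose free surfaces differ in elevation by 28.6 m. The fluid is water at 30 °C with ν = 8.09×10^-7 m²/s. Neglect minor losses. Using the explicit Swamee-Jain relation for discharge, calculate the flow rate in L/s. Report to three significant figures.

Q ≈ 6.56 L/s

Swamee-Jain (Type II): Q = -0.965·√(gD⁵h_f/L)·ln[ε/(3.7D) + √(3.17ν²L/(gD³h_f))]
√(gD⁵h_f/L) = √(9.81·0.0648⁵·28.6/273) = 0.001084
ε/(3.7D) = 0.00179; √(3.17ν²L/(gD³h_f)) = 8.61×10^-5
Q = -0.965·0.001084·ln(0.001880) = 0.006563 m³/s
Check: V = 1.99 m/s, Re = 1.59×10^5, f = 0.03383, h_f = 28.8 m ≈ 28.6 m ✓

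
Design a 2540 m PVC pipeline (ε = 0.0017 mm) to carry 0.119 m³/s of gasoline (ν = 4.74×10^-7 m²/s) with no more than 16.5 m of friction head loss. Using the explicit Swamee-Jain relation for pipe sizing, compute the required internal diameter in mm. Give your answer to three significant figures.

Swamee-Jain (Type III): D = 0.66·[ε^1.25·(LQ²/(gh_f))^4.75 + ν·Q^9.4·(L/(gh_f))^5.2]^0.04
LQ²/(gh_f) = 0.2222; L/(gh_f) = 15.69
Term 1 = ε^1.25·(…)^4.75 = 4.84×10^-11; Term 2 = ν·Q^9.4·(…)^5.2 = 1.60×10^-9
D = 0.66·(4.84×10^-11 + 1.60×10^-9)^0.04 = 0.2939 m = 294 mm
Check: V = 1.75 m/s, Re = 1.09×10^6, f = 0.01160, h_f = 15.7 m ≈ 16.5 m ✓

D ≈ 294 mm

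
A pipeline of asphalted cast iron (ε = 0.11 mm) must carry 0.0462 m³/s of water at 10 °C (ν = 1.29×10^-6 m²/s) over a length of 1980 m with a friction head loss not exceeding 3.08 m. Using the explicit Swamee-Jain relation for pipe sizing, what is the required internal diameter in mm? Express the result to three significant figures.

D ≈ 296 mm

Swamee-Jain (Type III): D = 0.66·[ε^1.25·(LQ²/(gh_f))^4.75 + ν·Q^9.4·(L/(gh_f))^5.2]^0.04
LQ²/(gh_f) = 0.1399; L/(gh_f) = 65.53
Term 1 = ε^1.25·(…)^4.75 = 9.86×10^-10; Term 2 = ν·Q^9.4·(…)^5.2 = 1.01×10^-9
D = 0.66·(9.86×10^-10 + 1.01×10^-9)^0.04 = 0.2962 m = 296 mm
Check: V = 0.671 m/s, Re = 1.54×10^5, f = 0.01876, h_f = 2.87 m ≈ 3.08 m ✓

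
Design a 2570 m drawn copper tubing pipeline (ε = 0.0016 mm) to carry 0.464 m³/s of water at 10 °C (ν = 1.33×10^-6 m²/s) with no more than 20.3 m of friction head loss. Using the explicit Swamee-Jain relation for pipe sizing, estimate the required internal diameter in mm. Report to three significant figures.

Swamee-Jain (Type III): D = 0.66·[ε^1.25·(LQ²/(gh_f))^4.75 + ν·Q^9.4·(L/(gh_f))^5.2]^0.04
LQ²/(gh_f) = 2.778; L/(gh_f) = 12.91
Term 1 = ε^1.25·(…)^4.75 = 7.30×10^-6; Term 2 = ν·Q^9.4·(…)^5.2 = 5.82×10^-4
D = 0.66·(7.30×10^-6 + 5.82×10^-4)^0.04 = 0.4902 m = 490 mm
Check: V = 2.46 m/s, Re = 9.06×10^5, f = 0.01188, h_f = 19.2 m ≈ 20.3 m ✓

D ≈ 490 mm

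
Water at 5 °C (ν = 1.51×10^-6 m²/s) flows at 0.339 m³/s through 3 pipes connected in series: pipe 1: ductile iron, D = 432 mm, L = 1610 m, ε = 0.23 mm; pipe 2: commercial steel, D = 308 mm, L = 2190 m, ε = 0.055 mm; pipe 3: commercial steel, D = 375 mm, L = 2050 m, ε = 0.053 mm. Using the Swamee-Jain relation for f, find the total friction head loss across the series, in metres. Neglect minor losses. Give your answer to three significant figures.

H ≈ 165 m

Pipe 1: V = 2.313 m/s, Re = 6.62×10^5, ε/D = 5.32×10^-4, f = 0.01776, h_1 = f(L/D)V²/2g = 18.04 m
Pipe 2: V = 4.550 m/s, Re = 9.28×10^5, ε/D = 1.79×10^-4, f = 0.01460, h_2 = f(L/D)V²/2g = 109.5 m
Pipe 3: V = 3.069 m/s, Re = 7.62×10^5, ε/D = 1.41×10^-4, f = 0.01437, h_3 = f(L/D)V²/2g = 37.71 m
Series → Q common, losses add: H = Σh = 165.3 m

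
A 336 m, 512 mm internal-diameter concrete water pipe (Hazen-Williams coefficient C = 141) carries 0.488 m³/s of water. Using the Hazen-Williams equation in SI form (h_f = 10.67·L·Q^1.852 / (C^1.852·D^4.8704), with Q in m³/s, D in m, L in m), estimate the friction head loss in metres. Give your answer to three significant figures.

h_f ≈ 2.59 m

h_f = 10.67·336·0.488^1.852 / (141^1.852·0.512^4.8704) = 2.589 m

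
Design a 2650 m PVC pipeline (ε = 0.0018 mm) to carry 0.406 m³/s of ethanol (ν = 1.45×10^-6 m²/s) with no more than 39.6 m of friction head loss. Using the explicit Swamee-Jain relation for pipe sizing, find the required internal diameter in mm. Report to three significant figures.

D ≈ 410 mm

Swamee-Jain (Type III): D = 0.66·[ε^1.25·(LQ²/(gh_f))^4.75 + ν·Q^9.4·(L/(gh_f))^5.2]^0.04
LQ²/(gh_f) = 1.124; L/(gh_f) = 6.822
Term 1 = ε^1.25·(…)^4.75 = 1.15×10^-7; Term 2 = ν·Q^9.4·(…)^5.2 = 6.57×10^-6
D = 0.66·(1.15×10^-7 + 6.57×10^-6)^0.04 = 0.4098 m = 410 mm
Check: V = 3.08 m/s, Re = 8.70×10^5, f = 0.01199, h_f = 37.4 m ≈ 39.6 m ✓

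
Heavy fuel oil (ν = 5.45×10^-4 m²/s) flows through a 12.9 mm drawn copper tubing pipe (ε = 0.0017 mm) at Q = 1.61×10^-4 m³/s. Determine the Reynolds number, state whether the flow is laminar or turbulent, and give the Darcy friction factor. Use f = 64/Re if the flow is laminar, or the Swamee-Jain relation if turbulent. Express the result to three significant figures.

Re ≈ 29.2; laminar; f = 64/Re ≈ 2.19

V = 4Q/(πD²) = 1.232 m/s
Re = VD/ν = 1.232·0.0129/5.45×10^-4 = 29.2
Re < 2300 → laminar → f = 64/Re = 2.195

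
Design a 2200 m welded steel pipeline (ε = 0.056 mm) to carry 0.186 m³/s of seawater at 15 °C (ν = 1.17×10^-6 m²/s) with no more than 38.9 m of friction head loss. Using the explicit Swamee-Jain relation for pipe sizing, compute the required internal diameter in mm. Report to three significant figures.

D ≈ 304 mm

Swamee-Jain (Type III): D = 0.66·[ε^1.25·(LQ²/(gh_f))^4.75 + ν·Q^9.4·(L/(gh_f))^5.2]^0.04
LQ²/(gh_f) = 0.1994; L/(gh_f) = 5.765
Term 1 = ε^1.25·(…)^4.75 = 2.29×10^-9; Term 2 = ν·Q^9.4·(…)^5.2 = 1.44×10^-9
D = 0.66·(2.29×10^-9 + 1.44×10^-9)^0.04 = 0.3037 m = 304 mm
Check: V = 2.57 m/s, Re = 6.67×10^5, f = 0.01500, h_f = 36.5 m ≈ 38.9 m ✓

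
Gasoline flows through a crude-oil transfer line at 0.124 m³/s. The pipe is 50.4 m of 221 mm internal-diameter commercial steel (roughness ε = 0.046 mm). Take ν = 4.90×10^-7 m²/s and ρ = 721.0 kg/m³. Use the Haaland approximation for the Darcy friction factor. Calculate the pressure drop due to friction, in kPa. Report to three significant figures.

Δp ≈ 12.4 kPa

V = 4Q/(πD²) = 4·0.124/(π·0.221²) = 3.233 m/s
Re = VD/ν = 3.233·0.221/4.90×10^-7 = 1.46×10^6 → turbulent
ε/D = 0.046/221 = 2.08×10^-4
Haaland: f = 0.01445
h_f = f(L/D)V²/(2g) = 0.01445·(50.4/0.221)·3.233²/(2·9.81) = 1.755 m
Δp = ρg·h_f = 721.0·9.81·1.755 = 12.41 kPa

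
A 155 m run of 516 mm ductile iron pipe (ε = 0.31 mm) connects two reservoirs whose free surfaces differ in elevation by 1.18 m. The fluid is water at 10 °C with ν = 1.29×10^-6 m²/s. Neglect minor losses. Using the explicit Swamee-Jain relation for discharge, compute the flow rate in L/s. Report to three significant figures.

Q ≈ 434 L/s

Swamee-Jain (Type II): Q = -0.965·√(gD⁵h_f/L)·ln[ε/(3.7D) + √(3.17ν²L/(gD³h_f))]
√(gD⁵h_f/L) = √(9.81·0.516⁵·1.18/155) = 0.05227
ε/(3.7D) = 1.62×10^-4; √(3.17ν²L/(gD³h_f)) = 2.27×10^-5
Q = -0.965·0.05227·ln(1.850×10^-4) = 0.4335 m³/s
Check: V = 2.07 m/s, Re = 8.29×10^5, f = 0.01804, h_f = 1.19 m ≈ 1.18 m ✓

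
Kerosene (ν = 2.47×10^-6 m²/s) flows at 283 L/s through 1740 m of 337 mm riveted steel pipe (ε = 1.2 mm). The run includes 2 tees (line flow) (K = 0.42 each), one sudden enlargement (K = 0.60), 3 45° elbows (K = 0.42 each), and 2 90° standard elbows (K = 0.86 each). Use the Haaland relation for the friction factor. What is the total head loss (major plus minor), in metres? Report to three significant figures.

H_L ≈ 75.9 m

V = 4Q/(πD²) = 3.173 m/s; V²/2g = 0.5131 m
Re = 4.33×10^5, ε/D = 0.00356 → f = 0.02778 (Haaland)
Major: h_f = f(L/D)·V²/2g = 0.02778·5163·0.5131 = 73.59 m
Minor: ΣK = 4.42; h_m = ΣK·V²/2g = 2.268 m
Total H_L = 73.59 + 2.268 = 75.85 m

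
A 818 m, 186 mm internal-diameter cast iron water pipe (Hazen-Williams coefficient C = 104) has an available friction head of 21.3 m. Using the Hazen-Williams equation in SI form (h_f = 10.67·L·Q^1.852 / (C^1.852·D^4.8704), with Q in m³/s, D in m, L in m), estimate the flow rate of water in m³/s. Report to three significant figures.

Q ≈ 0.0485 m³/s

Rearranging: Q = [h_f·C^1.852·D^4.8704 / (10.67·L)]^(1/1.852)
Q = [21.3·104^1.852·0.186^4.8704 / (10.67·818)]^0.540 = 0.04845 m³/s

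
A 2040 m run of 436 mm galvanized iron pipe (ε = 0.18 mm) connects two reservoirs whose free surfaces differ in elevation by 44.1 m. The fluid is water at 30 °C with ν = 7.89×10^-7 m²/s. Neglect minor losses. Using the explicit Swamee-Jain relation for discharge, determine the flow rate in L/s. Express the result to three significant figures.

Swamee-Jain (Type II): Q = -0.965·√(gD⁵h_f/L)·ln[ε/(3.7D) + √(3.17ν²L/(gD³h_f))]
√(gD⁵h_f/L) = √(9.81·0.436⁵·44.1/2040) = 0.05780
ε/(3.7D) = 1.12×10^-4; √(3.17ν²L/(gD³h_f)) = 1.06×10^-5
Q = -0.965·0.05780·ln(1.222×10^-4) = 0.5026 m³/s
Check: V = 3.37 m/s, Re = 1.86×10^6, f = 0.01640, h_f = 44.3 m ≈ 44.1 m ✓

Q ≈ 503 L/s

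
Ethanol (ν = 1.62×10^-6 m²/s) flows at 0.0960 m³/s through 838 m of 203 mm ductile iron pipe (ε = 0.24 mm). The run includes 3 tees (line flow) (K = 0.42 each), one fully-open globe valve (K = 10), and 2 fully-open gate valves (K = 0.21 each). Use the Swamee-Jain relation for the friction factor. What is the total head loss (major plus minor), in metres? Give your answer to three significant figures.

V = 4Q/(πD²) = 2.966 m/s; V²/2g = 0.4484 m
Re = 3.72×10^5, ε/D = 0.00118 → f = 0.02130 (Swamee-Jain)
Major: h_f = f(L/D)·V²/2g = 0.02130·4128·0.4484 = 39.43 m
Minor: ΣK = 11.7; h_m = ΣK·V²/2g = 5.237 m
Total H_L = 39.43 + 5.237 = 44.67 m

H_L ≈ 44.7 m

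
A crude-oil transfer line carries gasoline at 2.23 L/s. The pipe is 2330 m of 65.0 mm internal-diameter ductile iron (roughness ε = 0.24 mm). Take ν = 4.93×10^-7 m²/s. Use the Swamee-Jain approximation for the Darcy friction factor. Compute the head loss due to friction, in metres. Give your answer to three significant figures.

h_f ≈ 24.2 m

V = 4Q/(πD²) = 4·0.00223/(π·0.0650²) = 0.6720 m/s
Re = VD/ν = 0.6720·0.0650/4.93×10^-7 = 8.86×10^4 → turbulent
ε/D = 0.24/65.0 = 0.00369
Swamee-Jain: f = 0.02931
h_f = f(L/D)V²/(2g) = 0.02931·(2330/0.0650)·0.6720²/(2·9.81) = 24.18 m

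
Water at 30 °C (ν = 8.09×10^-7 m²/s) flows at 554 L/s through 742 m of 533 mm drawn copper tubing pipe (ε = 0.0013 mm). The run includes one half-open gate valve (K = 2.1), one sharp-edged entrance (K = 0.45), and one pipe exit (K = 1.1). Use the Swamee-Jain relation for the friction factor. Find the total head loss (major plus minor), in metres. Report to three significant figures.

V = 4Q/(πD²) = 2.483 m/s; V²/2g = 0.3142 m
Re = 1.64×10^6, ε/D = 2.44×10^-6 → f = 0.01079 (Swamee-Jain)
Major: h_f = f(L/D)·V²/2g = 0.01079·1392·0.3142 = 4.718 m
Minor: ΣK = 3.65; h_m = ΣK·V²/2g = 1.147 m
Total H_L = 4.718 + 1.147 = 5.865 m

H_L ≈ 5.87 m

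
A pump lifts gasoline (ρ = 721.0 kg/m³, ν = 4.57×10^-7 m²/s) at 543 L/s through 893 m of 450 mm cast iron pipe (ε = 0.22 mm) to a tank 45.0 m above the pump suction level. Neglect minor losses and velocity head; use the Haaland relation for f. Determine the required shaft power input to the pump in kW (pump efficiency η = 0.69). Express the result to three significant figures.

V = 4Q/(πD²) = 3.414 m/s; Re = 3.36×10^6; ε/D = 4.89×10^-4; f = 0.01679
h_f = f(L/D)V²/2g = 19.79 m
Total head H = z + h_f = 45.0 + 19.79 = 64.79 m
P_hyd = ρgQH = 721.0·9.81·0.543·64.79 = 248.8 kW
P_shaft = P_hyd/η = 248.8/0.69 = 360.6 kW

P_shaft ≈ 361 kW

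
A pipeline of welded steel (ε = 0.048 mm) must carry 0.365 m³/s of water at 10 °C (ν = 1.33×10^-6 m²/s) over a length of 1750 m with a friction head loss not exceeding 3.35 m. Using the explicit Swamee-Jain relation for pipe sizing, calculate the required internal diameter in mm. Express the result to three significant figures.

Swamee-Jain (Type III): D = 0.66·[ε^1.25·(LQ²/(gh_f))^4.75 + ν·Q^9.4·(L/(gh_f))^5.2]^0.04
LQ²/(gh_f) = 7.094; L/(gh_f) = 53.25
Term 1 = ε^1.25·(…)^4.75 = 0.0440; Term 2 = ν·Q^9.4·(…)^5.2 = 0.0969
D = 0.66·(0.0440 + 0.0969)^0.04 = 0.6102 m = 610 mm
Check: V = 1.25 m/s, Re = 5.73×10^5, f = 0.01398, h_f = 3.18 m ≈ 3.35 m ✓

D ≈ 610 mm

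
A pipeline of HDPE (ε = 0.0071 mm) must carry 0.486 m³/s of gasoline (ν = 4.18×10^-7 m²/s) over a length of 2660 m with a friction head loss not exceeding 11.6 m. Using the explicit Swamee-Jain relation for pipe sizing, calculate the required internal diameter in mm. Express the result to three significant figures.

D ≈ 542 mm

Swamee-Jain (Type III): D = 0.66·[ε^1.25·(LQ²/(gh_f))^4.75 + ν·Q^9.4·(L/(gh_f))^5.2]^0.04
LQ²/(gh_f) = 5.521; L/(gh_f) = 23.38
Term 1 = ε^1.25·(…)^4.75 = 0.00123; Term 2 = ν·Q^9.4·(…)^5.2 = 0.00621
D = 0.66·(0.00123 + 0.00621)^0.04 = 0.5425 m = 542 mm
Check: V = 2.10 m/s, Re = 2.73×10^6, f = 0.01044, h_f = 11.5 m ≈ 11.6 m ✓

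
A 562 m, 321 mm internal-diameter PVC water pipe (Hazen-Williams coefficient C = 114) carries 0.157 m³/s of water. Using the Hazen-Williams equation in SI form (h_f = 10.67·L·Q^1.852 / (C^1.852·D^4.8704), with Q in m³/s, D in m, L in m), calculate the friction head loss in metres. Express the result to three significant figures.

h_f = 10.67·562·0.157^1.852 / (114^1.852·0.321^4.8704) = 7.635 m

h_f ≈ 7.64 m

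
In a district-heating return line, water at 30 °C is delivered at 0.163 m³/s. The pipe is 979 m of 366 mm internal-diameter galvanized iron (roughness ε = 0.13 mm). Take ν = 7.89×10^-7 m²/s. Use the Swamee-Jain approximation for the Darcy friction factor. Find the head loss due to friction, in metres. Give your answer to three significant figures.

V = 4Q/(πD²) = 4·0.163/(π·0.366²) = 1.549 m/s
Re = VD/ν = 1.549·0.366/7.89×10^-7 = 7.19×10^5 → turbulent
ε/D = 0.13/366 = 3.55×10^-4
Swamee-Jain: f = 0.01646
h_f = f(L/D)V²/(2g) = 0.01646·(979/0.366)·1.549²/(2·9.81) = 5.387 m

h_f ≈ 5.39 m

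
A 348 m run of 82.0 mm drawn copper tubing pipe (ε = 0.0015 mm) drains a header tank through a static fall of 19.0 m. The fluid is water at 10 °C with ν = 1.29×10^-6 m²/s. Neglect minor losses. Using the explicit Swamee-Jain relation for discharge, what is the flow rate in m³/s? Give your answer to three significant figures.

Q ≈ 0.0121 m³/s

Swamee-Jain (Type II): Q = -0.965·√(gD⁵h_f/L)·ln[ε/(3.7D) + √(3.17ν²L/(gD³h_f))]
√(gD⁵h_f/L) = √(9.81·0.0820⁵·19.0/348) = 0.001409
ε/(3.7D) = 4.94×10^-6; √(3.17ν²L/(gD³h_f)) = 1.34×10^-4
Q = -0.965·0.001409·ln(1.386×10^-4) = 0.01208 m³/s
Check: V = 2.29 m/s, Re = 1.45×10^5, f = 0.01668, h_f = 18.9 m ≈ 19.0 m ✓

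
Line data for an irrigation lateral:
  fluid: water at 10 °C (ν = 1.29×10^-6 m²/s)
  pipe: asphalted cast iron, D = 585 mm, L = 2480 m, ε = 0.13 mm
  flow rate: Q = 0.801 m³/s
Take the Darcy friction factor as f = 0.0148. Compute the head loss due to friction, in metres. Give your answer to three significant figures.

h_f ≈ 28.4 m

V = 4Q/(πD²) = 4·0.801/(π·0.585²) = 2.980 m/s
h_f = f(L/D)V²/(2g) = 0.01480·(2480/0.585)·2.980²/(2·9.81) = 28.40 m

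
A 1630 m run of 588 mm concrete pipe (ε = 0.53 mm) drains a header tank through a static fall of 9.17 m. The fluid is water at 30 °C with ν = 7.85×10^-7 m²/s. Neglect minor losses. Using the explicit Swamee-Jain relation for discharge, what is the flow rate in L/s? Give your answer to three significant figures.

Q ≈ 497 L/s

Swamee-Jain (Type II): Q = -0.965·√(gD⁵h_f/L)·ln[ε/(3.7D) + √(3.17ν²L/(gD³h_f))]
√(gD⁵h_f/L) = √(9.81·0.588⁵·9.17/1630) = 0.06228
ε/(3.7D) = 2.44×10^-4; √(3.17ν²L/(gD³h_f)) = 1.32×10^-5
Q = -0.965·0.06228·ln(2.568×10^-4) = 0.4969 m³/s
Check: V = 1.83 m/s, Re = 1.37×10^6, f = 0.01947, h_f = 9.21 m ≈ 9.17 m ✓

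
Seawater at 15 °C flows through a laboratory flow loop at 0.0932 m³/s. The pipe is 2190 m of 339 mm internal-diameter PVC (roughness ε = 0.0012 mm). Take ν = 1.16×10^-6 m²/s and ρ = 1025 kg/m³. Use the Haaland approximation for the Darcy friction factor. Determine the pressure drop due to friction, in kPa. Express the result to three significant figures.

Δp ≈ 50.7 kPa

V = 4Q/(πD²) = 4·0.0932/(π·0.339²) = 1.033 m/s
Re = VD/ν = 1.033·0.339/1.16×10^-6 = 3.02×10^5 → turbulent
ε/D = 0.0012/339 = 3.54×10^-6
Haaland: f = 0.01435
h_f = f(L/D)V²/(2g) = 0.01435·(2190/0.339)·1.033²/(2·9.81) = 5.040 m
Δp = ρg·h_f = 1025·9.81·5.040 = 50.68 kPa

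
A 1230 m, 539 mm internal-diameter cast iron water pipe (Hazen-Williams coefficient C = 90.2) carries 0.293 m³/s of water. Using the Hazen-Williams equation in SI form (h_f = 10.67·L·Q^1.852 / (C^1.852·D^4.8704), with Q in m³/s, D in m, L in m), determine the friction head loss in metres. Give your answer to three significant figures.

h_f = 10.67·1230·0.293^1.852 / (90.2^1.852·0.539^4.8704) = 6.560 m

h_f ≈ 6.56 m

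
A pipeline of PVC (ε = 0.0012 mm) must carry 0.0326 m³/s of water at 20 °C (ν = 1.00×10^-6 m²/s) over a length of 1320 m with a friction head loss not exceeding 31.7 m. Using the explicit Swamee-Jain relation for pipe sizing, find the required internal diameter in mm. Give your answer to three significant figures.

D ≈ 142 mm

Swamee-Jain (Type III): D = 0.66·[ε^1.25·(LQ²/(gh_f))^4.75 + ν·Q^9.4·(L/(gh_f))^5.2]^0.04
LQ²/(gh_f) = 0.004511; L/(gh_f) = 4.245
Term 1 = ε^1.25·(…)^4.75 = 2.86×10^-19; Term 2 = ν·Q^9.4·(…)^5.2 = 1.95×10^-17
D = 0.66·(2.86×10^-19 + 1.95×10^-17)^0.04 = 0.1417 m = 142 mm
Check: V = 2.07 m/s, Re = 2.93×10^5, f = 0.01454, h_f = 29.5 m ≈ 31.7 m ✓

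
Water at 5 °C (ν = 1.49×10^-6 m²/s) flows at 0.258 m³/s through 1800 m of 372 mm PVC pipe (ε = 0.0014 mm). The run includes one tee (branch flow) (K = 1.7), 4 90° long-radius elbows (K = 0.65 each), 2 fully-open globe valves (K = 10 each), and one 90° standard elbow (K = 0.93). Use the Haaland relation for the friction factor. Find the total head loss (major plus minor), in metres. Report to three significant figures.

V = 4Q/(πD²) = 2.374 m/s; V²/2g = 0.2872 m
Re = 5.93×10^5, ε/D = 3.76×10^-6 → f = 0.01272 (Haaland)
Major: h_f = f(L/D)·V²/2g = 0.01272·4839·0.2872 = 17.68 m
Minor: ΣK = 25.2; h_m = ΣK·V²/2g = 7.246 m
Total H_L = 17.68 + 7.246 = 24.92 m

H_L ≈ 24.9 m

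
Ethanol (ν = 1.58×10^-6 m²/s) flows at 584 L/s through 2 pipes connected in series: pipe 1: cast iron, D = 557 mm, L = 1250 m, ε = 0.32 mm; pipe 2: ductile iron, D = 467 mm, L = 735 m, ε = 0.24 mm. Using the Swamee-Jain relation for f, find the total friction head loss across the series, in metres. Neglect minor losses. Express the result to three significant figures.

H ≈ 28.0 m

Pipe 1: V = 2.397 m/s, Re = 8.45×10^5, ε/D = 5.75×10^-4, f = 0.01787, h_1 = f(L/D)V²/2g = 11.74 m
Pipe 2: V = 3.409 m/s, Re = 1.01×10^6, ε/D = 5.14×10^-4, f = 0.01739, h_2 = f(L/D)V²/2g = 16.22 m
Series → Q common, losses add: H = Σh = 27.96 m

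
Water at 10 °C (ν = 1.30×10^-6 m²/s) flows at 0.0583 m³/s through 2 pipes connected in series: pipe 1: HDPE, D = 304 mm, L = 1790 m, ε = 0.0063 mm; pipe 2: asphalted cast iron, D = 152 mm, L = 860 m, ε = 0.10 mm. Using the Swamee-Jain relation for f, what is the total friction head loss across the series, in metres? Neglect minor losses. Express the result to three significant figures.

H ≈ 59.5 m

Pipe 1: V = 0.8032 m/s, Re = 1.88×10^5, ε/D = 2.07×10^-5, f = 0.01591, h_1 = f(L/D)V²/2g = 3.080 m
Pipe 2: V = 3.213 m/s, Re = 3.76×10^5, ε/D = 6.58×10^-4, f = 0.01894, h_2 = f(L/D)V²/2g = 56.39 m
Series → Q common, losses add: H = Σh = 59.47 m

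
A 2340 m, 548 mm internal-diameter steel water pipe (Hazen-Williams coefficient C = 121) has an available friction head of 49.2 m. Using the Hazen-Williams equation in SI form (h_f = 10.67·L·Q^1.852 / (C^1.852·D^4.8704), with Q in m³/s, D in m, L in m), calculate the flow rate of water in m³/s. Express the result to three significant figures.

Rearranging: Q = [h_f·C^1.852·D^4.8704 / (10.67·L)]^(1/1.852)
Q = [49.2·121^1.852·0.548^4.8704 / (10.67·2340)]^0.540 = 0.8610 m³/s

Q ≈ 0.861 m³/s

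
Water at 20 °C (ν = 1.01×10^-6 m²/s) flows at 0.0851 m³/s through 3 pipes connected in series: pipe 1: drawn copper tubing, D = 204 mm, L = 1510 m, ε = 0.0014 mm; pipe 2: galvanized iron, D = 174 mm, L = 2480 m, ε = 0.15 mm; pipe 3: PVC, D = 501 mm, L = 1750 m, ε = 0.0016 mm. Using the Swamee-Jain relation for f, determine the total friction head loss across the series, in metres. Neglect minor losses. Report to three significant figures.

Pipe 1: V = 2.604 m/s, Re = 5.26×10^5, ε/D = 6.86×10^-6, f = 0.01309, h_1 = f(L/D)V²/2g = 33.47 m
Pipe 2: V = 3.579 m/s, Re = 6.17×10^5, ε/D = 8.62×10^-4, f = 0.01960, h_2 = f(L/D)V²/2g = 182.4 m
Pipe 3: V = 0.4317 m/s, Re = 2.14×10^5, ε/D = 3.19×10^-6, f = 0.01536, h_3 = f(L/D)V²/2g = 0.5095 m
Series → Q common, losses add: H = Σh = 216.4 m

H ≈ 216 m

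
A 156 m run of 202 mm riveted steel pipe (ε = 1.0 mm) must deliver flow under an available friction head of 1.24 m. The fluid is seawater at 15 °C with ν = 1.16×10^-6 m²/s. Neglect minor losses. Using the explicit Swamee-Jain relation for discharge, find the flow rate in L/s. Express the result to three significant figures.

Q ≈ 32.4 L/s

Swamee-Jain (Type II): Q = -0.965·√(gD⁵h_f/L)·ln[ε/(3.7D) + √(3.17ν²L/(gD³h_f))]
√(gD⁵h_f/L) = √(9.81·0.202⁵·1.24/156) = 0.005121
ε/(3.7D) = 0.00134; √(3.17ν²L/(gD³h_f)) = 8.15×10^-5
Q = -0.965·0.005121·ln(0.001419) = 0.03241 m³/s
Check: V = 1.01 m/s, Re = 1.76×10^5, f = 0.03101, h_f = 1.25 m ≈ 1.24 m ✓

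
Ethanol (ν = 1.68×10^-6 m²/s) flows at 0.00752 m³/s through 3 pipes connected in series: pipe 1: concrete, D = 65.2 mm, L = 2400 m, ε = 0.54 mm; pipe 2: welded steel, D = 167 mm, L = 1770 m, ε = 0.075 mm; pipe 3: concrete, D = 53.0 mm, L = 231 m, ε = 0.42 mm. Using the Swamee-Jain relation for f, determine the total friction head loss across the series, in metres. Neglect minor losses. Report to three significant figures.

H ≈ 443 m

Pipe 1: V = 2.252 m/s, Re = 8.74×10^4, ε/D = 0.00828, f = 0.03664, h_1 = f(L/D)V²/2g = 348.8 m
Pipe 2: V = 0.3433 m/s, Re = 3.41×10^4, ε/D = 4.49×10^-4, f = 0.02407, h_2 = f(L/D)V²/2g = 1.533 m
Pipe 3: V = 3.409 m/s, Re = 1.08×10^5, ε/D = 0.00792, f = 0.03598, h_3 = f(L/D)V²/2g = 92.86 m
Series → Q common, losses add: H = Σh = 443.1 m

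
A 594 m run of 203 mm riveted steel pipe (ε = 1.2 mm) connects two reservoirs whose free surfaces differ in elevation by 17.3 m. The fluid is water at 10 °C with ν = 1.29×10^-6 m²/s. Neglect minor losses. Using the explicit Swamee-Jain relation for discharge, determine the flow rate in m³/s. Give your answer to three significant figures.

Swamee-Jain (Type II): Q = -0.965·√(gD⁵h_f/L)·ln[ε/(3.7D) + √(3.17ν²L/(gD³h_f))]
√(gD⁵h_f/L) = √(9.81·0.203⁵·17.3/594) = 0.009924
ε/(3.7D) = 0.00160; √(3.17ν²L/(gD³h_f)) = 4.70×10^-5
Q = -0.965·0.009924·ln(0.001645) = 0.06139 m³/s
Check: V = 1.90 m/s, Re = 2.98×10^5, f = 0.03238, h_f = 17.4 m ≈ 17.3 m ✓

Q ≈ 0.0614 m³/s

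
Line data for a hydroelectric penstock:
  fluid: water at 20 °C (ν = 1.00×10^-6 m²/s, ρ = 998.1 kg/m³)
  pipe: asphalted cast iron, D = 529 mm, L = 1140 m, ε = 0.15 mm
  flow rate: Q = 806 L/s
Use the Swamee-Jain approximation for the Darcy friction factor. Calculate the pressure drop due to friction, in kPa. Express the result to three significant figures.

V = 4Q/(πD²) = 4·0.806/(π·0.529²) = 3.667 m/s
Re = VD/ν = 3.667·0.529/1.00×10^-6 = 1.94×10^6 → turbulent
ε/D = 0.15/529 = 2.84×10^-4
Swamee-Jain: f = 0.01525
h_f = f(L/D)V²/(2g) = 0.01525·(1140/0.529)·3.667²/(2·9.81) = 22.52 m
Δp = ρg·h_f = 998.1·9.81·22.52 = 220.5 kPa

Δp ≈ 220 kPa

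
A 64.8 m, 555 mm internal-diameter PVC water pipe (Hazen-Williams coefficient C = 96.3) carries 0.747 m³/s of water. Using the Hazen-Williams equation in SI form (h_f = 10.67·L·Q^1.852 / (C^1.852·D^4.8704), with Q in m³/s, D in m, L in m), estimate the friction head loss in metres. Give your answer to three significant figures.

h_f = 10.67·64.8·0.747^1.852 / (96.3^1.852·0.555^4.8704) = 1.503 m

h_f ≈ 1.50 m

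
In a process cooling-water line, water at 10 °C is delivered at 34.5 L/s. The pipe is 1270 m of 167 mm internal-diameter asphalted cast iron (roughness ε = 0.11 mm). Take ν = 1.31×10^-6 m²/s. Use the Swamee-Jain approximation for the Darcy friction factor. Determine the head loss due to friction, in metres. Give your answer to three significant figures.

V = 4Q/(πD²) = 4·0.0345/(π·0.167²) = 1.575 m/s
Re = VD/ν = 1.575·0.167/1.31×10^-6 = 2.01×10^5 → turbulent
ε/D = 0.11/167 = 6.59×10^-4
Swamee-Jain: f = 0.01972
h_f = f(L/D)V²/(2g) = 0.01972·(1270/0.167)·1.575²/(2·9.81) = 18.96 m

h_f ≈ 19.0 m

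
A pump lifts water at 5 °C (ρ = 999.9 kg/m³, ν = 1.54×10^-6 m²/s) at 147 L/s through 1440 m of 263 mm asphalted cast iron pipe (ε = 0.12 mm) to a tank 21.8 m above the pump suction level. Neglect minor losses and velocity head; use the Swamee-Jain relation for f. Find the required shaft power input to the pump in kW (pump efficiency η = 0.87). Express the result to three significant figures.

P_shaft ≈ 95.6 kW

V = 4Q/(πD²) = 2.706 m/s; Re = 4.62×10^5; ε/D = 4.56×10^-4; f = 0.01757
h_f = f(L/D)V²/2g = 35.91 m
Total head H = z + h_f = 21.8 + 35.91 = 57.71 m
P_hyd = ρgQH = 999.9·9.81·0.147·57.71 = 83.21 kW
P_shaft = P_hyd/η = 83.21/0.87 = 95.64 kW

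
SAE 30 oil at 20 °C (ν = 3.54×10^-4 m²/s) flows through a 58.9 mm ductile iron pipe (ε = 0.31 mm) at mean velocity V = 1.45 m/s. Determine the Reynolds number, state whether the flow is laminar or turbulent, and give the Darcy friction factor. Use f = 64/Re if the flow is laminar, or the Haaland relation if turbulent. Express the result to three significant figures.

Re ≈ 241; laminar; f = 64/Re ≈ 0.265

Re = VD/ν = 1.450·0.0589/3.54×10^-4 = 241
Re < 2300 → laminar → f = 64/Re = 0.2653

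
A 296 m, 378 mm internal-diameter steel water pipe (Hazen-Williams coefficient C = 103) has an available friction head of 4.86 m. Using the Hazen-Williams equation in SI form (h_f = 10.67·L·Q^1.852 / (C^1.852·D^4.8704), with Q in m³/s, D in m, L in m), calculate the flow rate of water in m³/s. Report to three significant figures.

Rearranging: Q = [h_f·C^1.852·D^4.8704 / (10.67·L)]^(1/1.852)
Q = [4.86·103^1.852·0.378^4.8704 / (10.67·296)]^0.540 = 0.2415 m³/s

Q ≈ 0.242 m³/s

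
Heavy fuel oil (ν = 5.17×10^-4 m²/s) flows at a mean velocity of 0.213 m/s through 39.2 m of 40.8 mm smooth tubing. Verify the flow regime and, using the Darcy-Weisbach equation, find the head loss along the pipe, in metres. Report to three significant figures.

Re = VD/ν = 0.213·0.04080/5.17×10^-4 = 16.8 → laminar (Re < 2300)
f = 64/Re = 3.807
h_f = f(L/D)V²/(2g) = 3.807·(39.2/0.04080)·0.213²/(2·9.81) = 8.459 m

h_f ≈ 8.46 m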